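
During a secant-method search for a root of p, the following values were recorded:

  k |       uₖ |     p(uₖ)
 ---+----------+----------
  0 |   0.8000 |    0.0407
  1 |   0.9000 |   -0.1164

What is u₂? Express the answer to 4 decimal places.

u₂ = 0.9000 − (-0.1164)·(0.9000 − 0.8000) / (-0.1164 − 0.0407)
   = 0.9000 − (-0.011640)/(-0.157100) = 0.825907

0.8259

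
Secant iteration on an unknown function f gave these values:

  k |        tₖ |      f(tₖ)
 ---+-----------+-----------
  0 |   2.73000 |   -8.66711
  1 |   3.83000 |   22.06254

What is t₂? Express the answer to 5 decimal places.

t₂ = 3.83000 − 22.06254·(3.83000 − 2.73000) / (22.06254 − (-8.66711))
   = 3.83000 − (24.2687940)/(30.7296500) = 3.0402483

3.04025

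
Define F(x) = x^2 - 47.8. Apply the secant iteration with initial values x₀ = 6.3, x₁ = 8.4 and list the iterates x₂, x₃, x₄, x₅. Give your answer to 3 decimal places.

F(6.3) = -8.11000, F(8.4) = 22.76000
x₂ = 8.40000 − 22.76000·(8.40000 − 6.30000) / (22.76000 − (-8.11000)) = 8.40000 − (47.79600)/(30.87000) = 6.85170
F(6.85170) = -0.85420
x₃ = 6.85170 − (-0.85420)·(6.85170 − 8.40000) / (-0.85420 − 22.76000) = 6.85170 − (1.32255)/(-23.61420) = 6.90771
F(6.90771) = -0.08358
x₄ = 6.90771 − (-0.08358)·(6.90771 − 6.85170) / (-0.08358 − (-0.85420)) = 6.90771 − (-0.00468)/(0.77062) = 6.91378
F(6.91378) = 0.00038
x₅ = 6.91378 − 0.00038·(6.91378 − 6.90771) / (0.00038 − (-0.08358)) = 6.91378 − (0.00000)/(0.08396) = 6.91375

6.852, 6.908, 6.914, 6.914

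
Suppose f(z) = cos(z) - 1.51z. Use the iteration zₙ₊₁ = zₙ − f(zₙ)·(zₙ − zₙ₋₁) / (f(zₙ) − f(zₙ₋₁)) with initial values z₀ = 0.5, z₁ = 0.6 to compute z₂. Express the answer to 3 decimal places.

f(0.5) = 0.12258, f(0.6) = -0.08066
z₂ = 0.60000 − (-0.08066)·(0.60000 − 0.50000) / (-0.08066 − 0.12258) = 0.60000 − (-0.00807)/(-0.20325) = 0.56031

0.560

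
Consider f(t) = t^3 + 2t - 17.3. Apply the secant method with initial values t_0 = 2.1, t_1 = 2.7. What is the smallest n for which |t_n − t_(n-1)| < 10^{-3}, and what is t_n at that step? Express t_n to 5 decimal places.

n = 5, t_n = 2.32949

f(2.1) = -3.8390000, f(2.7) = 7.7830000
t_2 = 2.7000000 − 7.7830000·(0.6000000)/(11.6220000) = 2.2981931;  |Δ| = 0.4018069
f(2.2981931) = -0.5652671
t_3 = 2.2981931 − (-0.5652671)·(-0.4018069)/(-8.3482671) = 2.3253997;  |Δ| = 0.0272066
f(2.3253997) = -0.0746392
t_4 = 2.3253997 − (-0.0746392)·(0.0272066)/(0.4906279) = 2.3295387;  |Δ| = 0.0041389
f(2.3295387) = 0.0009021
t_5 = 2.3295387 − 0.0009021·(0.0041389)/(0.0755413) = 2.3294892;  |Δ| = 0.0000494
|t_5 − t_4| = 0.0000494 < 10^{-3}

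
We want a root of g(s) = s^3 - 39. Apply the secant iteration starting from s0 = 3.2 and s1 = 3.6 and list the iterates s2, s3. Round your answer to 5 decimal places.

3.37949, 3.39052

g(3.2) = -6.2320000, g(3.6) = 7.6560000
s2 = 3.6000000 − 7.6560000·(3.6000000 − 3.2000000) / (7.6560000 − (-6.2320000)) = 3.6000000 − (3.0624000)/(13.8880000) = 3.3794931
g(3.3794931) = -0.4028989
s3 = 3.3794931 − (-0.4028989)·(3.3794931 − 3.6000000) / (-0.4028989 − 7.6560000) = 3.3794931 − (0.0888420)/(-8.0588989) = 3.3905172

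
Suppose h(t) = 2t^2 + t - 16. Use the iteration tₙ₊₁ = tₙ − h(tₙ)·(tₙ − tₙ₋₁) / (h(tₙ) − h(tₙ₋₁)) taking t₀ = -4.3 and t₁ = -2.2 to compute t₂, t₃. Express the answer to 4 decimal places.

h(-4.3) = 16.680000, h(-2.2) = -8.520000
t₂ = -2.200000 − (-8.520000)·(-2.200000 − (-4.300000)) / (-8.520000 − 16.680000) = -2.200000 − (-17.892000)/(-25.200000) = -2.910000
h(-2.910000) = -1.973800
t₃ = -2.910000 − (-1.973800)·(-2.910000 − (-2.200000)) / (-1.973800 − (-8.520000)) = -2.910000 − (1.401398)/(6.546200) = -3.124078

-2.9100, -3.1241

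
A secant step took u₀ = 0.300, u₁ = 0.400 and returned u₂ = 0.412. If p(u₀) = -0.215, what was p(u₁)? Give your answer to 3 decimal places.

-0.023

The secant line through (0.300, -0.215) and (0.400, p(u₁)) crosses zero at u₂ = 0.412.
So (0.300, -0.215), (0.400, p(u₁)), (0.412, 0) are collinear:
p(u₁) = -0.215 · (0.400 − 0.412) / (0.300 − 0.412) = -0.215 · (-0.01200)/(-0.11200) = -0.02304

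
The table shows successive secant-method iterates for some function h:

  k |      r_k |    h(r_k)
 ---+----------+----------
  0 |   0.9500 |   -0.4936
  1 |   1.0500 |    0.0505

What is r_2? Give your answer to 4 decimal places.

r_2 = 1.0500 − 0.0505·(1.0500 − 0.9500) / (0.0505 − (-0.4936))
   = 1.0500 − (0.005050)/(0.544100) = 1.040719

1.0407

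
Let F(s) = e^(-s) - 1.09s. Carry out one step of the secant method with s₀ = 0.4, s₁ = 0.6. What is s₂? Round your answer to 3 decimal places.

F(0.4) = 0.23432, F(0.6) = -0.10519
s₂ = 0.60000 − (-0.10519)·(0.60000 − 0.40000) / (-0.10519 − 0.23432) = 0.60000 − (-0.02104)/(-0.33951) = 0.53803

0.538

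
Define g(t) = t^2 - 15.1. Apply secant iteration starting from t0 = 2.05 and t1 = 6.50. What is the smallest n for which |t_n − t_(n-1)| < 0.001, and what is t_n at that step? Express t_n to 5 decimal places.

g(2.05) = -10.8975000, g(6.50) = 27.1500000
t2 = 6.5000000 − 27.1500000·(4.4500000)/(38.0475000) = 3.3245614;  |Δ| = 3.1754386
g(3.3245614) = -4.0472915
t3 = 3.3245614 − (-4.0472915)·(-3.1754386)/(-31.1972915) = 3.7365179;  |Δ| = 0.4119565
g(3.7365179) = -1.1384343
t4 = 3.7365179 − (-1.1384343)·(0.4119565)/(2.9088572) = 3.8977445;  |Δ| = 0.1612267
g(3.8977445) = 0.0924124
t5 = 3.8977445 − 0.0924124·(0.1612267)/(1.2308467) = 3.8856396;  |Δ| = 0.0121050
g(3.8856396) = -0.0018051
t6 = 3.8856396 − (-0.0018051)·(-0.0121050)/(-0.0942175) = 3.8858715;  |Δ| = 0.0002319
|t6 − t5| = 0.0002319 < 0.001

n = 6, t_n = 3.88587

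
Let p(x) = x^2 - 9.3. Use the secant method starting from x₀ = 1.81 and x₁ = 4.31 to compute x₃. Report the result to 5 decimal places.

3.00430

p(1.81) = -6.0239000, p(4.31) = 9.2761000
x₂ = 4.3100000 − 9.2761000·(4.3100000 − 1.8100000) / (9.2761000 − (-6.0239000)) = 4.3100000 − (23.1902500)/(15.3000000) = 2.7942974
p(2.7942974) = -1.4919021
x₃ = 2.7942974 − (-1.4919021)·(2.7942974 − 4.3100000) / (-1.4919021 − 9.2761000) = 2.7942974 − (2.2612799)/(-10.7680021) = 3.0042973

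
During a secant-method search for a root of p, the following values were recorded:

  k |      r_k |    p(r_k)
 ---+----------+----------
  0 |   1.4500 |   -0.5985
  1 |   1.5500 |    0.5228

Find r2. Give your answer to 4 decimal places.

r2 = 1.5500 − 0.5228·(1.5500 − 1.4500) / (0.5228 − (-0.5985))
   = 1.5500 − (0.052280)/(1.121300) = 1.503376

1.5034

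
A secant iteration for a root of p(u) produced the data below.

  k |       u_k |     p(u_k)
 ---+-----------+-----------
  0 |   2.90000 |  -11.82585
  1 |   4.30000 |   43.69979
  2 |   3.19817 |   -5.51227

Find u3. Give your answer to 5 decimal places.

3.32159

u3 = 3.19817 − (-5.51227)·(3.19817 − 4.30000) / (-5.51227 − 43.69979)
   = 3.19817 − (6.0735845)/(-49.2120600) = 3.3215866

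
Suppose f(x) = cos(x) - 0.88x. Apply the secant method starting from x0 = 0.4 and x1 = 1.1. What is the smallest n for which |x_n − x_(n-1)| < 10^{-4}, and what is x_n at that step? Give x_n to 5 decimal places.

n = 5, x_n = 0.79543

f(0.4) = 0.5690610, f(1.1) = -0.5144039
x2 = 1.1000000 − (-0.5144039)·(0.7000000)/(-1.0834649) = 0.7676563;  |Δ| = 0.3323437
f(0.7676563) = 0.0440027
x3 = 0.7676563 − 0.0440027·(-0.3323437)/(0.5584065) = 0.7938451;  |Δ| = 0.0261888
f(0.7938451) = 0.0025250
x4 = 0.7938451 − 0.0025250·(0.0261888)/(-0.0414777) = 0.7954394;  |Δ| = 0.0015943
f(0.7954394) = -0.0000157
x5 = 0.7954394 − (-0.0000157)·(0.0015943)/(-0.0025407) = 0.7954296;  |Δ| = 0.0000098
|x5 − x4| = 0.0000098 < 10^{-4}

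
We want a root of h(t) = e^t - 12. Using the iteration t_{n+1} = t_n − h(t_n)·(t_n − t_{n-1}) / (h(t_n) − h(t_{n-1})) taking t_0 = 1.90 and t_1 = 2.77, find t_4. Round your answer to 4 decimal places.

2.4854

h(1.90) = -5.314106, h(2.77) = 3.958634
t_2 = 2.770000 − 3.958634·(2.770000 − 1.900000) / (3.958634 − (-5.314106)) = 2.770000 − (3.444012)/(9.272740) = 2.398587
h(2.398587) = -0.992383
t_3 = 2.398587 − (-0.992383)·(2.398587 − 2.770000) / (-0.992383 − 3.958634) = 2.398587 − (0.368584)/(-4.951017) = 2.473033
h(2.473033) = -0.141635
t_4 = 2.473033 − (-0.141635)·(2.473033 − 2.398587) / (-0.141635 − (-0.992383)) = 2.473033 − (-0.010544)/(0.850748) = 2.485428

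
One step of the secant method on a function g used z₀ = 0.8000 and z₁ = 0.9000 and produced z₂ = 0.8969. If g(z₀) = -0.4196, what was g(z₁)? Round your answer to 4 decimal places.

The secant line through (0.8000, -0.4196) and (0.9000, g(z₁)) crosses zero at z₂ = 0.8969.
So (0.8000, -0.4196), (0.9000, g(z₁)), (0.8969, 0) are collinear:
g(z₁) = -0.4196 · (0.9000 − 0.8969) / (0.8000 − 0.8969) = -0.4196 · (0.003100)/(-0.096900) = 0.013424

0.0134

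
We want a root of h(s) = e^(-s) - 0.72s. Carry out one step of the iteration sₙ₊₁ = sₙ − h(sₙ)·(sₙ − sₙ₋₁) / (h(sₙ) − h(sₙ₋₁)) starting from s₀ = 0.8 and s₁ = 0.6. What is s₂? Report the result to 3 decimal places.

h(0.8) = -0.12667, h(0.6) = 0.11681
s₂ = 0.60000 − 0.11681·(0.60000 − 0.80000) / (0.11681 − (-0.12667)) = 0.60000 − (-0.02336)/(0.24348) = 0.69595

0.696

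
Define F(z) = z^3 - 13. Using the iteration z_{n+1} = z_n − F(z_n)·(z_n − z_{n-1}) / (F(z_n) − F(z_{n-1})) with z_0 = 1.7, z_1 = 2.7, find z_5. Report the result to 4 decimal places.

F(1.7) = -8.087000, F(2.7) = 6.683000
z_2 = 2.700000 − 6.683000·(2.700000 − 1.700000) / (6.683000 − (-8.087000)) = 2.700000 − (6.683000)/(14.770000) = 2.247529
F(2.247529) = -1.646866
z_3 = 2.247529 − (-1.646866)·(2.247529 − 2.700000) / (-1.646866 − 6.683000) = 2.247529 − (0.745159)/(-8.329866) = 2.336985
F(2.336985) = -0.236557
z_4 = 2.336985 − (-0.236557)·(2.336985 − 2.247529) / (-0.236557 − (-1.646866)) = 2.336985 − (-0.021162)/(1.410308) = 2.351990
F(2.351990) = 0.010872
z_5 = 2.351990 − 0.010872·(2.351990 − 2.336985) / (0.010872 − (-0.236557)) = 2.351990 − (0.000163)/(0.247430) = 2.351331

2.3513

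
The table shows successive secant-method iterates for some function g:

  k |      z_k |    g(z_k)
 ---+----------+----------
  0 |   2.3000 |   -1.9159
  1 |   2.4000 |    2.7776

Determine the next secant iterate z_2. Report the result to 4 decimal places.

z_2 = 2.4000 − 2.7776·(2.4000 − 2.3000) / (2.7776 − (-1.9159))
   = 2.4000 − (0.277760)/(4.693500) = 2.340820

2.3408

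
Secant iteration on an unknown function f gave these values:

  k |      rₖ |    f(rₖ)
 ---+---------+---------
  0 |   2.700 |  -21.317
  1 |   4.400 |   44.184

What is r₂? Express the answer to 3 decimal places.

r₂ = 4.400 − 44.184·(4.400 − 2.700) / (44.184 − (-21.317))
   = 4.400 − (75.11280)/(65.50100) = 3.25326

3.253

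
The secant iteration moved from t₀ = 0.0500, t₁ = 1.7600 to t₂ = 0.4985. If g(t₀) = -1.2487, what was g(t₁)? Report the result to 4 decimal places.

The secant line through (0.0500, -1.2487) and (1.7600, g(t₁)) crosses zero at t₂ = 0.4985.
So (0.0500, -1.2487), (1.7600, g(t₁)), (0.4985, 0) are collinear:
g(t₁) = -1.2487 · (1.7600 − 0.4985) / (0.0500 − 0.4985) = -1.2487 · (1.261500)/(-0.448500) = 3.512230

3.5122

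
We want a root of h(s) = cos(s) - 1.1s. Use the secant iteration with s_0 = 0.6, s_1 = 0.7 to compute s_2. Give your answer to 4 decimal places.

0.6970

h(0.6) = 0.165336, h(0.7) = -0.005158
s_2 = 0.700000 − (-0.005158)·(0.700000 − 0.600000) / (-0.005158 − 0.165336) = 0.700000 − (-0.000516)/(-0.170493) = 0.696975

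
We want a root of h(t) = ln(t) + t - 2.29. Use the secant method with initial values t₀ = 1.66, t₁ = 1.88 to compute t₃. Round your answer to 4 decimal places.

h(1.66) = -0.123182, h(1.88) = 0.221272
t₂ = 1.880000 − 0.221272·(1.880000 − 1.660000) / (0.221272 − (-0.123182)) = 1.880000 − (0.048680)/(0.344454) = 1.738676
h(1.738676) = 0.001799
t₃ = 1.738676 − 0.001799·(1.738676 − 1.880000) / (0.001799 − 0.221272) = 1.738676 − (-0.000254)/(-0.219473) = 1.737517

1.7375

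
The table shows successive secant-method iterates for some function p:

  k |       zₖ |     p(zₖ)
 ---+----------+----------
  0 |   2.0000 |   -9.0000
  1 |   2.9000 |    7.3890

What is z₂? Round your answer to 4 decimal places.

z₂ = 2.9000 − 7.3890·(2.9000 − 2.0000) / (7.3890 − (-9.0000))
   = 2.9000 − (6.650100)/(16.389000) = 2.494234

2.4942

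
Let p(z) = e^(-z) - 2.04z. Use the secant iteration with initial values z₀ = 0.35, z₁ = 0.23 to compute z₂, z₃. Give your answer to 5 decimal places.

p(0.35) = -0.0093119, p(0.23) = 0.3253336
z₂ = 0.2300000 − 0.3253336·(0.2300000 − 0.3500000) / (0.3253336 − (-0.0093119)) = 0.2300000 − (-0.0390400)/(0.3346455) = 0.3466609
p(0.3466609) = -0.0001431
z₃ = 0.3466609 − (-0.0001431)·(0.3466609 − 0.2300000) / (-0.0001431 − 0.3253336) = 0.3466609 − (-0.0000167)/(-0.3254767) = 0.3466096

0.34666, 0.34661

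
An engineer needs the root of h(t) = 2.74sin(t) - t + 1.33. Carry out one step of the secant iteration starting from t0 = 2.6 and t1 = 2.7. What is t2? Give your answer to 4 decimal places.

2.6417

h(2.6) = 0.142474, h(2.7) = -0.198979
t2 = 2.700000 − (-0.198979)·(2.700000 − 2.600000) / (-0.198979 − 0.142474) = 2.700000 − (-0.019898)/(-0.341453) = 2.641726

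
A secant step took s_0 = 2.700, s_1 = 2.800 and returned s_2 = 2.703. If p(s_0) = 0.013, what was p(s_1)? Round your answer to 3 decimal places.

-0.420

The secant line through (2.700, 0.013) and (2.800, p(s_1)) crosses zero at s_2 = 2.703.
So (2.700, 0.013), (2.800, p(s_1)), (2.703, 0) are collinear:
p(s_1) = 0.013 · (2.800 − 2.703) / (2.700 − 2.703) = 0.013 · (0.09700)/(-0.00300) = -0.42033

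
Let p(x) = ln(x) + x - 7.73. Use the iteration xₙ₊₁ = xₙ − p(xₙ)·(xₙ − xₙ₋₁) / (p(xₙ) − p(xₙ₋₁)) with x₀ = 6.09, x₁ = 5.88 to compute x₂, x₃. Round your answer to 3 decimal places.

p(6.09) = 0.16665, p(5.88) = -0.07844
x₂ = 5.88000 − (-0.07844)·(5.88000 − 6.09000) / (-0.07844 − 0.16665) = 5.88000 − (0.01647)/(-0.24509) = 5.94721
p(5.94721) = 0.00013
x₃ = 5.94721 − 0.00013·(5.94721 − 5.88000) / (0.00013 − (-0.07844)) = 5.94721 − (0.00001)/(0.07858) = 5.94710

5.947, 5.947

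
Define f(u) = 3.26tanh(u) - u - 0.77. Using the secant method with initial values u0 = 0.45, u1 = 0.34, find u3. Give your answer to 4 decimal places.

0.3625

f(0.45) = 0.155391, f(0.34) = -0.042424
u2 = 0.340000 − (-0.042424)·(0.340000 − 0.450000) / (-0.042424 − 0.155391) = 0.340000 − (0.004667)/(-0.197814) = 0.363591
f(0.363591) = 0.002105
u3 = 0.363591 − 0.002105·(0.363591 − 0.340000) / (0.002105 − (-0.042424)) = 0.363591 − (0.000050)/(0.044529) = 0.362476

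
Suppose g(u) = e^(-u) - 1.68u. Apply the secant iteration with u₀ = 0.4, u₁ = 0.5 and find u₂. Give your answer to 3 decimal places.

g(0.4) = -0.00168, g(0.5) = -0.23347
u₂ = 0.50000 − (-0.23347)·(0.50000 − 0.40000) / (-0.23347 − (-0.00168)) = 0.50000 − (-0.02335)/(-0.23179) = 0.39928

0.399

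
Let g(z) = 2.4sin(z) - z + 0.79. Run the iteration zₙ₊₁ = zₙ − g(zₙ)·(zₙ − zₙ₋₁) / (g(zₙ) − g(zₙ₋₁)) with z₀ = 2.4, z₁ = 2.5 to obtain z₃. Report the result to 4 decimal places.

g(2.4) = 0.011112, g(2.5) = -0.273667
z₂ = 2.500000 − (-0.273667)·(2.500000 − 2.400000) / (-0.273667 − 0.011112) = 2.500000 − (-0.027367)/(-0.284778) = 2.403902
g(2.403902) = 0.000292
z₃ = 2.403902 − 0.000292·(2.403902 − 2.500000) / (0.000292 − (-0.273667)) = 2.403902 − (-0.000028)/(0.273959) = 2.404004

2.4040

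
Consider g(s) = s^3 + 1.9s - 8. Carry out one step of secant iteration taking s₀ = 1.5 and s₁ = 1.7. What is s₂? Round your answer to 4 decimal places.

g(1.5) = -1.775000, g(1.7) = 0.143000
s₂ = 1.700000 − 0.143000·(1.700000 − 1.500000) / (0.143000 − (-1.775000)) = 1.700000 − (0.028600)/(1.918000) = 1.685089

1.6851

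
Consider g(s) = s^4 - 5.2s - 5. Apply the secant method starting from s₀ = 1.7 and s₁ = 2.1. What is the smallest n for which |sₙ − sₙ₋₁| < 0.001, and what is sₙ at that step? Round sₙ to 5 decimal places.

g(1.7) = -5.4879000, g(2.1) = 3.5281000
s₂ = 2.1000000 − 3.5281000·(0.4000000)/(9.0160000) = 1.9434738;  |Δ| = 0.1565262
g(1.9434738) = -0.8396512
s₃ = 1.9434738 − (-0.8396512)·(-0.1565262)/(-4.3677512) = 1.9735642;  |Δ| = 0.0300904
g(1.9735642) = -0.0918536
s₄ = 1.9735642 − (-0.0918536)·(0.0300904)/(0.7477976) = 1.9772603;  |Δ| = 0.0036961
g(1.9772603) = 0.0028924
s₅ = 1.9772603 − 0.0028924·(0.0036961)/(0.0947461) = 1.9771475;  |Δ| = 0.0001128
|s₅ − s₄| = 0.0001128 < 0.001

n = 5, sₙ = 1.97715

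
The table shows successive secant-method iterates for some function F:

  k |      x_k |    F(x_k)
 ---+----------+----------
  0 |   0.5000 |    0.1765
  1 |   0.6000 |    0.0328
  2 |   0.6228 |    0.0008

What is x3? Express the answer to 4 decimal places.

0.6234

x3 = 0.6228 − 0.0008·(0.6228 − 0.6000) / (0.0008 − 0.0328)
   = 0.6228 − (0.000018)/(-0.032000) = 0.623370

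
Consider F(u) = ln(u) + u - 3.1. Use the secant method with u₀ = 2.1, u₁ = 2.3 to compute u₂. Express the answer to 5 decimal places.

2.27738

F(2.1) = -0.2580627, F(2.3) = 0.0329091
u₂ = 2.3000000 − 0.0329091·(2.3000000 − 2.1000000) / (0.0329091 − (-0.2580627)) = 2.3000000 − (0.0065818)/(0.2909718) = 2.2773799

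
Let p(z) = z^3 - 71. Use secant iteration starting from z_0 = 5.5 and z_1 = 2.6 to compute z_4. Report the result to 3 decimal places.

4.107

p(5.5) = 95.37500, p(2.6) = -53.42400
z_2 = 2.60000 − (-53.42400)·(2.60000 − 5.50000) / (-53.42400 − 95.37500) = 2.60000 − (154.92960)/(-148.79900) = 3.64120
p(3.64120) = -22.72372
z_3 = 3.64120 − (-22.72372)·(3.64120 − 2.60000) / (-22.72372 − (-53.42400)) = 3.64120 − (-23.65995)/(30.70028) = 4.41188
p(4.41188) = 14.87562
z_4 = 4.41188 − 14.87562·(4.41188 − 3.64120) / (14.87562 − (-22.72372)) = 4.41188 − (11.46427)/(37.59934) = 4.10697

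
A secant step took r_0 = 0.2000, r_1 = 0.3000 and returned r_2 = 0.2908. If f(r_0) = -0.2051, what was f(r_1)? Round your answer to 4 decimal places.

The secant line through (0.2000, -0.2051) and (0.3000, f(r_1)) crosses zero at r_2 = 0.2908.
So (0.2000, -0.2051), (0.3000, f(r_1)), (0.2908, 0) are collinear:
f(r_1) = -0.2051 · (0.3000 − 0.2908) / (0.2000 − 0.2908) = -0.2051 · (0.009200)/(-0.090800) = 0.020781

0.0208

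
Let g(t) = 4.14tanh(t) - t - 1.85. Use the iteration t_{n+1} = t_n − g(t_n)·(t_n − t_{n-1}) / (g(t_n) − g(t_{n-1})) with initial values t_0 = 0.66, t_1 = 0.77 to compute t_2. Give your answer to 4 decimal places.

g(0.66) = -0.115575, g(0.77) = 0.058288
t_2 = 0.770000 − 0.058288·(0.770000 − 0.660000) / (0.058288 − (-0.115575)) = 0.770000 − (0.006412)/(0.173863) = 0.733122

0.7331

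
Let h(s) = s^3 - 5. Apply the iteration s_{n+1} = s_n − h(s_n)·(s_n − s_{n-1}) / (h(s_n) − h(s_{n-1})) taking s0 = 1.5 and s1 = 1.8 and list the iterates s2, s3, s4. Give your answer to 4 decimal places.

1.6984, 1.7094, 1.7100

h(1.5) = -1.625000, h(1.8) = 0.832000
s2 = 1.800000 − 0.832000·(1.800000 − 1.500000) / (0.832000 − (-1.625000)) = 1.800000 − (0.249600)/(2.457000) = 1.698413
h(1.698413) = -0.100749
s3 = 1.698413 − (-0.100749)·(1.698413 − 1.800000) / (-0.100749 − 0.832000) = 1.698413 − (0.010235)/(-0.932749) = 1.709385
h(1.709385) = -0.005178
s4 = 1.709385 − (-0.005178)·(1.709385 − 1.698413) / (-0.005178 − (-0.100749)) = 1.709385 − (-0.000057)/(0.095571) = 1.709980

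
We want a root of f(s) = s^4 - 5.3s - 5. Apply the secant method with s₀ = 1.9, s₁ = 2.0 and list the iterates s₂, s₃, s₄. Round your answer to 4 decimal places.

1.9836, 1.9848, 1.9848

f(1.9) = -2.037900, f(2.0) = 0.400000
s₂ = 2.000000 − 0.400000·(2.000000 − 1.900000) / (0.400000 − (-2.037900)) = 2.000000 − (0.040000)/(2.437900) = 1.983592
f(1.983592) = -0.031656
s₃ = 1.983592 − (-0.031656)·(1.983592 − 2.000000) / (-0.031656 − 0.400000) = 1.983592 − (0.000519)/(-0.431656) = 1.984796
f(1.984796) = -0.000434
s₄ = 1.984796 − (-0.000434)·(1.984796 − 1.983592) / (-0.000434 − (-0.031656)) = 1.984796 − (-0.000001)/(0.031222) = 1.984812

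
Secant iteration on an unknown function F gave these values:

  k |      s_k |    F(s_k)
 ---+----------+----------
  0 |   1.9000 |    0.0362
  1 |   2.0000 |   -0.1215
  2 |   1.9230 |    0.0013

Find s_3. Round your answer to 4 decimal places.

1.9238

s_3 = 1.9230 − 0.0013·(1.9230 − 2.0000) / (0.0013 − (-0.1215))
   = 1.9230 − (-0.000100)/(0.122800) = 1.923815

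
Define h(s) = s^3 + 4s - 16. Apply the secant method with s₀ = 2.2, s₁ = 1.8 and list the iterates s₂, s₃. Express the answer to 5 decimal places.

1.98504, 2.00117

h(2.2) = 3.4480000, h(1.8) = -2.9680000
s₂ = 1.8000000 − (-2.9680000)·(1.8000000 − 2.2000000) / (-2.9680000 − 3.4480000) = 1.8000000 − (1.1872000)/(-6.4160000) = 1.9850374
h(1.9850374) = -0.2380616
s₃ = 1.9850374 − (-0.2380616)·(1.9850374 − 1.8000000) / (-0.2380616 − (-2.9680000)) = 1.9850374 − (-0.0440503)/(2.7299384) = 2.0011734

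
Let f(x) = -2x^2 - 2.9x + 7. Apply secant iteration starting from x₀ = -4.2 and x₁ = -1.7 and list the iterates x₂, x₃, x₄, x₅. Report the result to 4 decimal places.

f(-4.2) = -16.100000, f(-1.7) = 6.150000
x₂ = -1.700000 − 6.150000·(-1.700000 − (-4.200000)) / (6.150000 − (-16.100000)) = -1.700000 − (15.375000)/(22.250000) = -2.391011
f(-2.391011) = 2.500063
x₃ = -2.391011 − 2.500063·(-2.391011 − (-1.700000)) / (2.500063 − 6.150000) = -2.391011 − (-1.727572)/(-3.649937) = -2.864327
f(-2.864327) = -1.102188
x₄ = -2.864327 − (-1.102188)·(-2.864327 − (-2.391011)) / (-1.102188 − 2.500063) = -2.864327 − (0.521683)/(-3.602251) = -2.719505
f(-2.719505) = 0.095146
x₅ = -2.719505 − 0.095146·(-2.719505 − (-2.864327)) / (0.095146 − (-1.102188)) = -2.719505 − (0.013779)/(1.197334) = -2.731014

-2.3910, -2.8643, -2.7195, -2.7310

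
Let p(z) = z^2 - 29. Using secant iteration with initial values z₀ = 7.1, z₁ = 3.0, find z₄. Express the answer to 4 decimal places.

p(7.1) = 21.410000, p(3.0) = -20.000000
z₂ = 3.000000 − (-20.000000)·(3.000000 − 7.100000) / (-20.000000 − 21.410000) = 3.000000 − (82.000000)/(-41.410000) = 4.980198
p(4.980198) = -4.197628
z₃ = 4.980198 − (-4.197628)·(4.980198 − 3.000000) / (-4.197628 − (-20.000000)) = 4.980198 − (-8.312134)/(15.802372) = 5.506203
p(5.506203) = 1.318277
z₄ = 5.506203 − 1.318277·(5.506203 − 4.980198) / (1.318277 − (-4.197628)) = 5.506203 − (0.693421)/(5.515904) = 5.380491

5.3805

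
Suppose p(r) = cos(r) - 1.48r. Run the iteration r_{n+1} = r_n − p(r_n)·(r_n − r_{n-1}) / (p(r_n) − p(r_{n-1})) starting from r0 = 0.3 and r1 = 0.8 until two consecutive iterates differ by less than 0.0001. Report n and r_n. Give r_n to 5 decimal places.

p(0.3) = 0.5113365, p(0.8) = -0.4872933
r2 = 0.8000000 − (-0.4872933)·(0.5000000)/(-0.9986298) = 0.5560190;  |Δ| = 0.2439810
p(0.5560190) = 0.0264548
r3 = 0.5560190 − 0.0264548·(-0.2439810)/(0.5137481) = 0.5685825;  |Δ| = 0.0125635
p(0.5685825) = 0.0011629
r4 = 0.5685825 − 0.0011629·(0.0125635)/(-0.0252920) = 0.5691602;  |Δ| = 0.0005776
p(0.5691602) = -0.0000032
r5 = 0.5691602 − (-0.0000032)·(0.0005776)/(-0.0011661) = 0.5691586;  |Δ| = 0.0000016
|r5 − r4| = 0.0000016 < 0.0001

n = 5, r_n = 0.56916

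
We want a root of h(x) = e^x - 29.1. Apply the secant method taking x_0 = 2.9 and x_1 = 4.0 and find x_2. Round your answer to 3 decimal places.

h(2.9) = -10.92585, h(4.0) = 25.49815
x_2 = 4.00000 − 25.49815·(4.00000 − 2.90000) / (25.49815 − (-10.92585)) = 4.00000 − (28.04797)/(36.42400) = 3.22996

3.230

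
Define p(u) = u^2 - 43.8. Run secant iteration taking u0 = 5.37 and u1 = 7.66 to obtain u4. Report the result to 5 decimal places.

6.61821

p(5.37) = -14.9631000, p(7.66) = 14.8756000
u2 = 7.6600000 − 14.8756000·(7.6600000 − 5.3700000) / (14.8756000 − (-14.9631000)) = 7.6600000 − (34.0651240)/(29.8387000) = 6.5183576
p(6.5183576) = -1.3110137
u3 = 6.5183576 − (-1.3110137)·(6.5183576 − 7.6600000) / (-1.3110137 − 14.8756000) = 6.5183576 − (1.4967088)/(-16.1866137) = 6.6108235
p(6.6108235) = -0.0970130
u4 = 6.6108235 − (-0.0970130)·(6.6108235 − 6.5183576) / (-0.0970130 − (-1.3110137)) = 6.6108235 − (-0.0089704)/(1.2140007) = 6.6182126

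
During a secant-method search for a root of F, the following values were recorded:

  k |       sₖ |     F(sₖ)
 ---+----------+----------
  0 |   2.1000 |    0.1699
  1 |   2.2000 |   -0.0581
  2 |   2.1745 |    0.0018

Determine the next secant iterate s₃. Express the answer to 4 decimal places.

2.1753

s₃ = 2.1745 − 0.0018·(2.1745 − 2.2000) / (0.0018 − (-0.0581))
   = 2.1745 − (-0.000046)/(0.059900) = 2.175266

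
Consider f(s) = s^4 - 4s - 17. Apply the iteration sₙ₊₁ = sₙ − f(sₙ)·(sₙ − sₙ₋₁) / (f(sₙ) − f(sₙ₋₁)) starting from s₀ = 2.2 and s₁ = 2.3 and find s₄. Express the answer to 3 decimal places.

f(2.2) = -2.37440, f(2.3) = 1.78410
s₂ = 2.30000 − 1.78410·(2.30000 − 2.20000) / (1.78410 − (-2.37440)) = 2.30000 − (0.17841)/(4.15850) = 2.25710
f(2.25710) = -0.07457
s₃ = 2.25710 − (-0.07457)·(2.25710 − 2.30000) / (-0.07457 − 1.78410) = 2.25710 − (0.00320)/(-1.85867) = 2.25882
f(2.25882) = -0.00220
s₄ = 2.25882 − (-0.00220)·(2.25882 − 2.25710) / (-0.00220 − (-0.07457)) = 2.25882 − (0.00000)/(0.07237) = 2.25887

2.259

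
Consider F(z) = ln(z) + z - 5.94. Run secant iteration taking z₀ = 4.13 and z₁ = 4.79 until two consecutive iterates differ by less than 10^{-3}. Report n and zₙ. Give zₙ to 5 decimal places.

n = 4, zₙ = 4.44763

F(4.13) = -0.3917226, F(4.79) = 0.4165304
z₂ = 4.7900000 − 0.4165304·(0.6600000)/(0.8082530) = 4.4498713;  |Δ| = 0.3401287
F(4.4498713) = 0.0027464
z₃ = 4.4498713 − 0.0027464·(-0.3401287)/(-0.4137840) = 4.4476137;  |Δ| = 0.0022576
F(4.4476137) = -0.0000186
z₄ = 4.4476137 − (-0.0000186)·(-0.0022576)/(-0.0027650) = 4.4476289;  |Δ| = 0.0000152
|z₄ − z₃| = 0.0000152 < 10^{-3}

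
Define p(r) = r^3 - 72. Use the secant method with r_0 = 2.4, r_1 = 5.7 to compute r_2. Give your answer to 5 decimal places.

p(2.4) = -58.1760000, p(5.7) = 113.1930000
r_2 = 5.7000000 − 113.1930000·(5.7000000 − 2.4000000) / (113.1930000 − (-58.1760000)) = 5.7000000 − (373.5369000)/(171.3690000) = 3.5202773

3.52028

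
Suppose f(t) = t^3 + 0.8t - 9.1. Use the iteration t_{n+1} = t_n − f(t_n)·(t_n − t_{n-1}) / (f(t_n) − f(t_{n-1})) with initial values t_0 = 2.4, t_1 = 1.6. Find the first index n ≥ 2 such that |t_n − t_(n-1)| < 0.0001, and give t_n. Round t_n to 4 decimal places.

f(2.4) = 6.644000, f(1.6) = -3.724000
t_2 = 1.600000 − (-3.724000)·(-0.800000)/(-10.368000) = 1.887346;  |Δ| = 0.287346
f(1.887346) = -0.867259
t_3 = 1.887346 − (-0.867259)·(0.287346)/(2.856741) = 1.974579;  |Δ| = 0.087233
f(1.974579) = 0.178473
t_4 = 1.974579 − 0.178473·(0.087233)/(1.045732) = 1.959691;  |Δ| = 0.014888
f(1.959691) = -0.006270
t_5 = 1.959691 − (-0.006270)·(-0.014888)/(-0.184743) = 1.960196;  |Δ| = 0.000505
f(1.960196) = -0.000043
t_6 = 1.960196 − (-0.000043)·(0.000505)/(0.006227) = 1.960200;  |Δ| = 0.000003
|t_6 − t_5| = 0.000003 < 0.0001

n = 6, t_n = 1.9602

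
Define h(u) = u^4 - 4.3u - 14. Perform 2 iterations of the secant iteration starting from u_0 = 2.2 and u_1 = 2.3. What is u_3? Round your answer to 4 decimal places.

h(2.2) = -0.034400, h(2.3) = 4.094100
u_2 = 2.300000 − 4.094100·(2.300000 − 2.200000) / (4.094100 − (-0.034400)) = 2.300000 − (0.409410)/(4.128500) = 2.200833
h(2.200833) = -0.002474
u_3 = 2.200833 − (-0.002474)·(2.200833 − 2.300000) / (-0.002474 − 4.094100) = 2.200833 − (0.000245)/(-4.096574) = 2.200893

2.2009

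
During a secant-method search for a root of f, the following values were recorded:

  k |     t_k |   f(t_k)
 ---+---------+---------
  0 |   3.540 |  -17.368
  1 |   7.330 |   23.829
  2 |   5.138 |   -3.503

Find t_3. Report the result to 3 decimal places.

5.419

t_3 = 5.138 − (-3.503)·(5.138 − 7.330) / (-3.503 − 23.829)
   = 5.138 − (7.67858)/(-27.33200) = 5.41894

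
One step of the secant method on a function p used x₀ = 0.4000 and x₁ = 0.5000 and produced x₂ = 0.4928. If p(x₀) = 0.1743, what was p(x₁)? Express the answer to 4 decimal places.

-0.0135

The secant line through (0.4000, 0.1743) and (0.5000, p(x₁)) crosses zero at x₂ = 0.4928.
So (0.4000, 0.1743), (0.5000, p(x₁)), (0.4928, 0) are collinear:
p(x₁) = 0.1743 · (0.5000 − 0.4928) / (0.4000 − 0.4928) = 0.1743 · (0.007200)/(-0.092800) = -0.013523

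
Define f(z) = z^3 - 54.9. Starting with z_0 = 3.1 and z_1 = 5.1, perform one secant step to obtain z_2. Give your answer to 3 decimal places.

3.588

f(3.1) = -25.10900, f(5.1) = 77.75100
z_2 = 5.10000 − 77.75100·(5.10000 − 3.10000) / (77.75100 − (-25.10900)) = 5.10000 − (155.50200)/(102.86000) = 3.58822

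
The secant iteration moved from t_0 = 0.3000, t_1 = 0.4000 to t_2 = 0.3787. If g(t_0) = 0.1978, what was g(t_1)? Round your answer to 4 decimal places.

The secant line through (0.3000, 0.1978) and (0.4000, g(t_1)) crosses zero at t_2 = 0.3787.
So (0.3000, 0.1978), (0.4000, g(t_1)), (0.3787, 0) are collinear:
g(t_1) = 0.1978 · (0.4000 − 0.3787) / (0.3000 − 0.3787) = 0.1978 · (0.021300)/(-0.078700) = -0.053534

-0.0535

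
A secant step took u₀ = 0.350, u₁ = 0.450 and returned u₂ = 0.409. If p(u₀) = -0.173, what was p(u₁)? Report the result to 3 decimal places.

The secant line through (0.350, -0.173) and (0.450, p(u₁)) crosses zero at u₂ = 0.409.
So (0.350, -0.173), (0.450, p(u₁)), (0.409, 0) are collinear:
p(u₁) = -0.173 · (0.450 − 0.409) / (0.350 − 0.409) = -0.173 · (0.04100)/(-0.05900) = 0.12022

0.120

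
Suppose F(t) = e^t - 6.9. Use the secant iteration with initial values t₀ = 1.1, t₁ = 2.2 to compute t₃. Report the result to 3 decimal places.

1.916

F(1.1) = -3.89583, F(2.2) = 2.12501
t₂ = 2.20000 − 2.12501·(2.20000 − 1.10000) / (2.12501 − (-3.89583)) = 2.20000 − (2.33751)/(6.02085) = 1.81176
F(1.81176) = -0.77877
t₃ = 1.81176 − (-0.77877)·(1.81176 − 2.20000) / (-0.77877 − 2.12501) = 1.81176 − (0.30235)/(-2.90378) = 1.91588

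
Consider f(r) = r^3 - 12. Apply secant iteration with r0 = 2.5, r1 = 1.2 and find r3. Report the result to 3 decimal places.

2.380

f(2.5) = 3.62500, f(1.2) = -10.27200
r2 = 1.20000 − (-10.27200)·(1.20000 − 2.50000) / (-10.27200 − 3.62500) = 1.20000 − (13.35360)/(-13.89700) = 2.16090
f(2.16090) = -1.90973
r3 = 2.16090 − (-1.90973)·(2.16090 − 1.20000) / (-1.90973 − (-10.27200)) = 2.16090 − (-1.83505)/(8.36227) = 2.38034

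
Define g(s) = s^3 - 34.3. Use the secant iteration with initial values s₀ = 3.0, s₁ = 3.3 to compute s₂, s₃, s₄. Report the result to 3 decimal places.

g(3.0) = -7.30000, g(3.3) = 1.63700
s₂ = 3.30000 − 1.63700·(3.30000 − 3.00000) / (1.63700 − (-7.30000)) = 3.30000 − (0.49110)/(8.93700) = 3.24505
g(3.24505) = -0.12853
s₃ = 3.24505 − (-0.12853)·(3.24505 − 3.30000) / (-0.12853 − 1.63700) = 3.24505 − (0.00706)/(-1.76553) = 3.24905
g(3.24905) = -0.00200
s₄ = 3.24905 − (-0.00200)·(3.24905 − 3.24505) / (-0.00200 − (-0.12853)) = 3.24905 − (-0.00001)/(0.12653) = 3.24911

3.245, 3.249, 3.249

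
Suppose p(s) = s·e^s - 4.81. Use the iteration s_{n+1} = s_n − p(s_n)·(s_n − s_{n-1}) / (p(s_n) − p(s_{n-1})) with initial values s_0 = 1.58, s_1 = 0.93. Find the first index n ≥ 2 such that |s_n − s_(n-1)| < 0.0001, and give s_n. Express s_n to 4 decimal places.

p(1.58) = 2.860830, p(0.93) = -2.452906
s_2 = 0.930000 − (-2.452906)·(-0.650000)/(-5.313737) = 1.230050;  |Δ| = 0.300050
p(1.230050) = -0.601503
s_3 = 1.230050 − (-0.601503)·(0.300050)/(1.851404) = 1.327534;  |Δ| = 0.097483
p(1.327534) = 0.197100
s_4 = 1.327534 − 0.197100·(0.097483)/(0.798602) = 1.303474;  |Δ| = 0.024059
p(1.303474) = -0.010519
s_5 = 1.303474 − (-0.010519)·(-0.024059)/(-0.207619) = 1.304693;  |Δ| = 0.001219
p(1.304693) = -0.000171
s_6 = 1.304693 − (-0.000171)·(0.001219)/(0.010348) = 1.304714;  |Δ| = 0.000020
|s_6 − s_5| = 0.000020 < 0.0001

n = 6, s_n = 1.3047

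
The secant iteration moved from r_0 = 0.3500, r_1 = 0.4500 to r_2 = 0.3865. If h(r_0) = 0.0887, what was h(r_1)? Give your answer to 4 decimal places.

The secant line through (0.3500, 0.0887) and (0.4500, h(r_1)) crosses zero at r_2 = 0.3865.
So (0.3500, 0.0887), (0.4500, h(r_1)), (0.3865, 0) are collinear:
h(r_1) = 0.0887 · (0.4500 − 0.3865) / (0.3500 − 0.3865) = 0.0887 · (0.063500)/(-0.036500) = -0.154314

-0.1543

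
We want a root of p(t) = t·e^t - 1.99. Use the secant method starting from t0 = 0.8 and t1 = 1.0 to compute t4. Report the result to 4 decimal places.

p(0.8) = -0.209567, p(1.0) = 0.728282
t2 = 1.000000 − 0.728282·(1.000000 − 0.800000) / (0.728282 − (-0.209567)) = 1.000000 − (0.145656)/(0.937849) = 0.844691
p(0.844691) = -0.024185
t3 = 0.844691 − (-0.024185)·(0.844691 − 1.000000) / (-0.024185 − 0.728282) = 0.844691 − (0.003756)/(-0.752467) = 0.849683
p(0.849683) = -0.002672
t4 = 0.849683 − (-0.002672)·(0.849683 − 0.844691) / (-0.002672 − (-0.024185)) = 0.849683 − (-0.000013)/(0.021513) = 0.850303

0.8503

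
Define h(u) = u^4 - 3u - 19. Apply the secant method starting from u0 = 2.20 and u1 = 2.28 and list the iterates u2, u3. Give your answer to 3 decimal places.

h(2.20) = -2.17440, h(2.28) = 1.18336
u2 = 2.28000 − 1.18336·(2.28000 − 2.20000) / (1.18336 − (-2.17440)) = 2.28000 − (0.09467)/(3.35776) = 2.25181
h(2.25181) = -0.04413
u3 = 2.25181 − (-0.04413)·(2.25181 − 2.28000) / (-0.04413 − 1.18336) = 2.25181 − (0.00124)/(-1.22749) = 2.25282

2.252, 2.253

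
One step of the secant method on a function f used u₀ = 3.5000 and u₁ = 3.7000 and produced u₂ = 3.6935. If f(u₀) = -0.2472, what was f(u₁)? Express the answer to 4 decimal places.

The secant line through (3.5000, -0.2472) and (3.7000, f(u₁)) crosses zero at u₂ = 3.6935.
So (3.5000, -0.2472), (3.7000, f(u₁)), (3.6935, 0) are collinear:
f(u₁) = -0.2472 · (3.7000 − 3.6935) / (3.5000 − 3.6935) = -0.2472 · (0.006500)/(-0.193500) = 0.008304

0.0083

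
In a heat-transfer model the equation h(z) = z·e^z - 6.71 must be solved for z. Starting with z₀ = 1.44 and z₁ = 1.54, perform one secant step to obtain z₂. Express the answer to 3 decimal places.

h(1.44) = -0.63220, h(1.54) = 0.47347
z₂ = 1.54000 − 0.47347·(1.54000 − 1.44000) / (0.47347 − (-0.63220)) = 1.54000 − (0.04735)/(1.10567) = 1.49718

1.497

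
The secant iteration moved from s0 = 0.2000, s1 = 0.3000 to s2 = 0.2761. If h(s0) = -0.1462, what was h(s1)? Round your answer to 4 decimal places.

0.0459

The secant line through (0.2000, -0.1462) and (0.3000, h(s1)) crosses zero at s2 = 0.2761.
So (0.2000, -0.1462), (0.3000, h(s1)), (0.2761, 0) are collinear:
h(s1) = -0.1462 · (0.3000 − 0.2761) / (0.2000 − 0.2761) = -0.1462 · (0.023900)/(-0.076100) = 0.045916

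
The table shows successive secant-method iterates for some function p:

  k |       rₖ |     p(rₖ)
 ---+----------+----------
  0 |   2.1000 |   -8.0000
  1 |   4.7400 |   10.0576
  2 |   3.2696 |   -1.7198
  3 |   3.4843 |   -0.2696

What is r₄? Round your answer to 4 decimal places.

3.5242

r₄ = 3.4843 − (-0.2696)·(3.4843 − 3.2696) / (-0.2696 − (-1.7198))
   = 3.4843 − (-0.057883)/(1.450200) = 3.524214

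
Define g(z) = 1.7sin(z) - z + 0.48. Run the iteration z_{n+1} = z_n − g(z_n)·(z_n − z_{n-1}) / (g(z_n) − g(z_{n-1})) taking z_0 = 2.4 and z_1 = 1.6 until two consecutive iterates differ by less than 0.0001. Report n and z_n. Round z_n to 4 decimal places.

n = 6, z_n = 2.0150

g(2.4) = -0.771713, g(1.6) = 0.579275
z_2 = 1.600000 − 0.579275·(-0.800000)/(1.350988) = 1.943023;  |Δ| = 0.343023
g(1.943023) = 0.120560
z_3 = 1.943023 − 0.120560·(0.343023)/(-0.458715) = 2.033177;  |Δ| = 0.090154
g(2.033177) = -0.031689
z_4 = 2.033177 − (-0.031689)·(0.090154)/(-0.152250) = 2.014413;  |Δ| = 0.018765
g(2.014413) = 0.001037
z_5 = 2.014413 − 0.001037·(-0.018765)/(0.032726) = 2.015007;  |Δ| = 0.000594
g(2.015007) = 0.000008
z_6 = 2.015007 − 0.000008·(0.000594)/(-0.001028) = 2.015012;  |Δ| = 0.000005
|z_6 − z_5| = 0.000005 < 0.0001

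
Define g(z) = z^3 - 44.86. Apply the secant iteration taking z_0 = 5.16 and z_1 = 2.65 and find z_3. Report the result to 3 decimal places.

3.668

g(5.16) = 92.52810, g(2.65) = -26.25038
z_2 = 2.65000 − (-26.25038)·(2.65000 − 5.16000) / (-26.25038 − 92.52810) = 2.65000 − (65.88844)/(-118.77847) = 3.20472
g(3.20472) = -11.94688
z_3 = 3.20472 − (-11.94688)·(3.20472 − 2.65000) / (-11.94688 − (-26.25038)) = 3.20472 − (-6.62714)/(14.30350) = 3.66804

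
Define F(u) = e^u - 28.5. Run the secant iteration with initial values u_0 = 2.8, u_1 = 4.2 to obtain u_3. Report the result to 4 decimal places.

3.2697

F(2.8) = -12.055353, F(4.2) = 38.186331
u_2 = 4.200000 − 38.186331·(4.200000 − 2.800000) / (38.186331 − (-12.055353)) = 4.200000 − (53.460863)/(50.241684) = 3.135926
F(3.135926) = -5.490064
u_3 = 3.135926 − (-5.490064)·(3.135926 − 4.200000) / (-5.490064 − 38.186331) = 3.135926 − (5.841833)/(-43.676395) = 3.269679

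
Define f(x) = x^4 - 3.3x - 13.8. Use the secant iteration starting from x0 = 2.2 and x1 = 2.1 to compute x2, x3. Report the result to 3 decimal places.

f(2.2) = 2.36560, f(2.1) = -1.28190
x2 = 2.10000 − (-1.28190)·(2.10000 − 2.20000) / (-1.28190 − 2.36560) = 2.10000 − (0.12819)/(-3.64750) = 2.13514
f(2.13514) = -0.06293
x3 = 2.13514 − (-0.06293)·(2.13514 − 2.10000) / (-0.06293 − (-1.28190)) = 2.13514 − (-0.00221)/(1.21897) = 2.13696

2.135, 2.137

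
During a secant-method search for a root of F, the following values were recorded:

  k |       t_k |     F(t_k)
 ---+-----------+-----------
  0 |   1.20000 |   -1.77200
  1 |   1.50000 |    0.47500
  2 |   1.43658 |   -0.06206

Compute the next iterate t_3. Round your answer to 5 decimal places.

t_3 = 1.43658 − (-0.06206)·(1.43658 − 1.50000) / (-0.06206 − 0.47500)
   = 1.43658 − (0.0039358)/(-0.5370600) = 1.4439085

1.44391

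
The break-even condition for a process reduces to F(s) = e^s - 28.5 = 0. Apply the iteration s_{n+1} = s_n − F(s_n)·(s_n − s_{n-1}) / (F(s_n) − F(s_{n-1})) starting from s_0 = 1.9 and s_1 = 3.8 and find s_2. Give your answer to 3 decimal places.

2.990

F(1.9) = -21.81411, F(3.8) = 16.20118
s_2 = 3.80000 − 16.20118·(3.80000 − 1.90000) / (16.20118 − (-21.81411)) = 3.80000 − (30.78225)/(38.01529) = 2.99027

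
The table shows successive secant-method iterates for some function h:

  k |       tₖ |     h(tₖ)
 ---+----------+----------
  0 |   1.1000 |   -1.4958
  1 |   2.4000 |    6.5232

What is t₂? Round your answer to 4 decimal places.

1.3425

t₂ = 2.4000 − 6.5232·(2.4000 − 1.1000) / (6.5232 − (-1.4958))
   = 2.4000 − (8.480160)/(8.019000) = 1.342492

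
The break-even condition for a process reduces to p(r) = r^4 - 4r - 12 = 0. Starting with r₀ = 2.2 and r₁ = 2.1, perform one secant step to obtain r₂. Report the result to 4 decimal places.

2.1266

p(2.2) = 2.625600, p(2.1) = -0.951900
r₂ = 2.100000 − (-0.951900)·(2.100000 − 2.200000) / (-0.951900 − 2.625600) = 2.100000 − (0.095190)/(-3.577500) = 2.126608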